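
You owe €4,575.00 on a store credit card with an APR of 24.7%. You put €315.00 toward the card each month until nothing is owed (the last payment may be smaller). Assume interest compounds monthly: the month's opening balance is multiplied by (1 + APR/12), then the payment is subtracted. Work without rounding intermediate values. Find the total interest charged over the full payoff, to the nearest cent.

Monthly rate r = 24.7%/12 = 2.05833% = 0.0205833.
Payoff takes n = ⌈−ln(1 − rB₀/P)/ln(1+r)⌉ = ⌈17.432⌉ = 18 payments; the last is €136.99.
Total paid = 17·€315.00 + €136.99 = €5,491.99.
Total interest = total paid − principal = €5,491.99 − €4,575.00 = €916.99.

€916.99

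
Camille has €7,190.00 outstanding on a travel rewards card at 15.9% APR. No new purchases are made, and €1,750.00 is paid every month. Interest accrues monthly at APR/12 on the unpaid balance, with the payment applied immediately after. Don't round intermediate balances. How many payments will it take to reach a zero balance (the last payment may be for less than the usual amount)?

Monthly rate r = 15.9%/12 = 1.325% = 0.01325.
Recurrence: B ← B·(1+r) − €1,750.00.
Month 1: interest €95.27; balance after payment €5,535.27.
Month 2: interest €73.34; balance after payment €3,858.61.
Month 3: interest €51.13; balance after payment €2,159.74.
Month 4: interest €28.62; balance after payment €438.35.
Month 5: interest €5.81; balance after payment €0.00.

5 months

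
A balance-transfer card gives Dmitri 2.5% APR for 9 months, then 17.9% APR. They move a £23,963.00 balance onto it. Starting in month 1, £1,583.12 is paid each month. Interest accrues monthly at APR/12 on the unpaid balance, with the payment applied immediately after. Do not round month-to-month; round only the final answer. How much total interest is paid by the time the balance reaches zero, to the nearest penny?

Promo months 1–9 at r₀ = 2.5%/12 = 0.00208333; months 10+ at r₁ = 17.9%/12 = 0.0149167.
After month 9: iterate B ← B·(1+r₀) − £1,583.12 for 9 months → £10,048.68.
Then at r₁ with £1,583.12/mo: n₂ = −ln(1 − r₁·B/P)/ln(1+r₁) ≈ 6.72 → 7 more payments.
Total paid = 15·£1,583.12 + £1,138.92 = £24,885.72; interest = £24,885.72 − £23,963.00 = £922.72.

£922.72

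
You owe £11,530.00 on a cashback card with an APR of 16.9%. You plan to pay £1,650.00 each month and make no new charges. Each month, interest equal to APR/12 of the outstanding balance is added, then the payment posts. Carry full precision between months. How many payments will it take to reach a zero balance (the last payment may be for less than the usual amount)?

8 payments

Monthly rate r = 16.9%/12 = 1.40833% = 0.0140833.
Recurrence: B ← B·(1+r) − £1,650.00.
Month 1: interest £162.38; balance after payment £10,042.38.
Month 2: interest £141.43; balance after payment £8,533.81.
Closed form: n = −ln(1 − rB₀/P)/ln(1+r) = −ln(0.90159)/ln(1.01408) ≈ 7.408, so the balance reaches zero during payment 8.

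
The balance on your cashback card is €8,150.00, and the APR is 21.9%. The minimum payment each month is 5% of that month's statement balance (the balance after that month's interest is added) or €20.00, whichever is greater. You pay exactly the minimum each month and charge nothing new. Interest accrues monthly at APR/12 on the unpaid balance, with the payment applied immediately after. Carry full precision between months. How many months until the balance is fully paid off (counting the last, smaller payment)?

116 months

Monthly rate r = 21.9%/12 = 1.825% = 0.01825.
While 5% of the post-interest balance exceeds €20.00, each month B ← (B·(1+r))·(1 − 0.05), i.e. B shrinks by the factor (1+r)·0.95 = 0.96734.
This holds for months 1–92. Entering month 93 the balance is €384.00; 5% of the post-interest balance is now below €20.00, so the flat €20.00 minimum applies from here.
From month 93 a fixed €20.00 at rate r clears €384.00 in 24 more payments. Total: 92 + 24 = 116 months.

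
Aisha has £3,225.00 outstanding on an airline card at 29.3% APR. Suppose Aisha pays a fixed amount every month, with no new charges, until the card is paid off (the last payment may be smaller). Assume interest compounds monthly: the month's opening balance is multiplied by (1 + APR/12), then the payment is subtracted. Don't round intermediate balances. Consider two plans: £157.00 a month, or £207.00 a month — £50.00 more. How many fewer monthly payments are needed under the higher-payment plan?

Monthly rate r = 29.3%/12 = 2.44167% = 0.0244167.
At £157.00/mo: n = ⌈−ln(1 − rB₀/P)/ln(1+r)⌉ = 29 payments (last £135.62); total interest = total paid − £3,225.00 = £1,306.62.
At £207.00/mo: 20 payments (last £174.91); total interest £882.91.
Payments saved = 29 − 20 = 9.

9 fewer payments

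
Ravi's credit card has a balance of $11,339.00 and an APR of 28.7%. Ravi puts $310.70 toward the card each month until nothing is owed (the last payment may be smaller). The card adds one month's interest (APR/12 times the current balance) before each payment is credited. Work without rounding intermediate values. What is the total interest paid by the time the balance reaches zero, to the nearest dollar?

Monthly rate r = 28.7%/12 = 2.39167% = 0.0239167.
Payoff takes n = ⌈−ln(1 − rB₀/P)/ln(1+r)⌉ = ⌈87.256⌉ = 88 payments; the last is $80.15.
Total paid = 87·$310.70 + $80.15 = $27,111.05.
Total interest = total paid − principal = $27,111.05 − $11,339.00 = $15,772.05.

$15,772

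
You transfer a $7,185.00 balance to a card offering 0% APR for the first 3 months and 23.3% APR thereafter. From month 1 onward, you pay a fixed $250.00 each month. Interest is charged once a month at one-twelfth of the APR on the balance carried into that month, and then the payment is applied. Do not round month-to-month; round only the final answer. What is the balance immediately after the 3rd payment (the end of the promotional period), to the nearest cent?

$6,435.00

Promo months 1–3 at r₀ = 0%/12 = 0; months 4+ at r₁ = 23.3%/12 = 0.0194167.
After month 3 (no interest yet): B = $7,185.00 − 3·$250.00 = $6,435.00.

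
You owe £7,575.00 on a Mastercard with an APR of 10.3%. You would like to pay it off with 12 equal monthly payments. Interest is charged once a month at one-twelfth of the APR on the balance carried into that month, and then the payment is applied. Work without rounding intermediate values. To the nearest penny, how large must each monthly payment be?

£667.02

Monthly rate r = 10.3%/12 = 0.858333% = 0.00858333.
Level-payment amortization: P = B₀·r / (1 − (1+r)^(−n)) = 7575.00·0.00858333 / (1 − 1.00858^(−12)).
Denominator 1 − (1+r)^(−12) = 0.097476429.
P = 65.0187 / 0.097476429 ≈ 667.02.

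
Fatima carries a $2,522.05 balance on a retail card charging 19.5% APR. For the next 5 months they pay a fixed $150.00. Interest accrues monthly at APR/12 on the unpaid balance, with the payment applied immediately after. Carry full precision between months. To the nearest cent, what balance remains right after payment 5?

$1,958.96

Monthly rate r = 19.5%/12 = 1.625% = 0.01625.
Each month: B ← B·(1+r) − $150.00.
Month 1: interest $40.98; balance after payment $2,413.03.
Month 2: interest $39.21; balance after payment $2,302.25.
Month 3: interest $37.41; balance after payment $2,189.66.
Month 4: interest $35.58; balance after payment $2,075.24.
Month 5: interest $33.72; balance after payment $1,958.96.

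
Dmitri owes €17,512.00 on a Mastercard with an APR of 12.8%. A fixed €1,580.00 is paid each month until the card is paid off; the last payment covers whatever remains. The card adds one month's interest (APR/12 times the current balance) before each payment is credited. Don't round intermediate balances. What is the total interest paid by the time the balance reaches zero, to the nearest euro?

€1,225

Monthly rate r = 12.8%/12 = 1.06667% = 0.0106667.
Payoff takes n = ⌈−ln(1 − rB₀/P)/ln(1+r)⌉ = ⌈11.858⌉ = 12 payments; the last is €1,356.99.
Total paid = 11·€1,580.00 + €1,356.99 = €18,736.99.
Total interest = total paid − principal = €18,736.99 − €17,512.00 = €1,224.99.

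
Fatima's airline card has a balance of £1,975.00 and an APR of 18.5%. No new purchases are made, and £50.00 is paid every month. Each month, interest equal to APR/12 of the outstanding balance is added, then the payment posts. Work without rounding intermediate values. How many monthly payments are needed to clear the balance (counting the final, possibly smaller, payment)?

62 payments

Monthly rate r = 18.5%/12 = 1.54167% = 0.0154167.
Recurrence: B ← B·(1+r) − £50.00.
Month 1: interest £30.45; balance after payment £1,955.45.
Month 2: interest £30.15; balance after payment £1,935.59.
Closed form: n = −ln(1 − rB₀/P)/ln(1+r) = −ln(0.39104)/ln(1.01542) ≈ 61.373, so the balance reaches zero during payment 62.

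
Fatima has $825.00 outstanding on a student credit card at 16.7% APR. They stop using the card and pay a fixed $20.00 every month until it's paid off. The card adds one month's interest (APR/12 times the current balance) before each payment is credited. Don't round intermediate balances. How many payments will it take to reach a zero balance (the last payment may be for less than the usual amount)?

62 payments

Monthly rate r = 16.7%/12 = 1.39167% = 0.0139167.
Recurrence: B ← B·(1+r) − $20.00.
Month 1: interest $11.48; balance after payment $816.48.
Month 2: interest $11.36; balance after payment $807.84.
Closed form: n = −ln(1 − rB₀/P)/ln(1+r) = −ln(0.42594)/ln(1.01392) ≈ 61.752, so the balance reaches zero during payment 62.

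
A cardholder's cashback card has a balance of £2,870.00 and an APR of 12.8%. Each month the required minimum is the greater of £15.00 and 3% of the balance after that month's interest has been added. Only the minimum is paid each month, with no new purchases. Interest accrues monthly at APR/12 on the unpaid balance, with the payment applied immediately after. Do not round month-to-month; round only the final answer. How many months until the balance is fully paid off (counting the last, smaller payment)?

Monthly rate r = 12.8%/12 = 1.06667% = 0.0106667.
While 3% of the post-interest balance exceeds £15.00, each month B ← (B·(1+r))·(1 − 0.03), i.e. B shrinks by the factor (1+r)·0.97 = 0.98035.
This holds for months 1–89. Entering month 90 the balance is £490.54; 3% of the post-interest balance is now below £15.00, so the flat £15.00 minimum applies from here.
From month 90 a fixed £15.00 at rate r clears £490.54 in 41 more payments. Total: 89 + 41 = 130 months.

130 months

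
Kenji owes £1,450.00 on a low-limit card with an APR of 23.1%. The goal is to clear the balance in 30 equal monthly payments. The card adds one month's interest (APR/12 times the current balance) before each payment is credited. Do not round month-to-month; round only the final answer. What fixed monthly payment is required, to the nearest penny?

Monthly rate r = 23.1%/12 = 1.925% = 0.01925.
Level-payment amortization: P = B₀·r / (1 − (1+r)^(−n)) = 1450.00·0.01925 / (1 − 1.01925^(−30)).
Denominator 1 − (1+r)^(−30) = 0.435611188.
P = 27.9125 / 0.435611188 ≈ 64.08.

£64.08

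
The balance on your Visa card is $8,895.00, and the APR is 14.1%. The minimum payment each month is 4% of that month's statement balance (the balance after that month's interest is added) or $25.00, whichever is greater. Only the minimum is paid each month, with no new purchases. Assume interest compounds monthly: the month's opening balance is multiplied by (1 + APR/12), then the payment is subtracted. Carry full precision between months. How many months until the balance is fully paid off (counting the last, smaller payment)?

Monthly rate r = 14.1%/12 = 1.175% = 0.01175.
While 4% of the post-interest balance exceeds $25.00, each month B ← (B·(1+r))·(1 − 0.04), i.e. B shrinks by the factor (1+r)·0.96 = 0.97128.
This holds for months 1–92. Entering month 93 the balance is $609.31; 4% of the post-interest balance is now below $25.00, so the flat $25.00 minimum applies from here.
From month 93 a fixed $25.00 at rate r clears $609.31 in 29 more payments. Total: 92 + 29 = 121 months.

121 months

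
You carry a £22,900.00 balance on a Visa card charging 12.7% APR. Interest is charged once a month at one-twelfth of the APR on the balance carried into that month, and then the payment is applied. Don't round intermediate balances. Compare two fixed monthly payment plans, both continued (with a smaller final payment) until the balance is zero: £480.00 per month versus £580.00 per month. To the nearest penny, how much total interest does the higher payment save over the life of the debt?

£2,245.75

Monthly rate r = 12.7%/12 = 1.05833% = 0.0105833.
At £480.00/mo: n = ⌈−ln(1 − rB₀/P)/ln(1+r)⌉ = 67 payments (last £373.96); total interest = total paid − £22,900.00 = £9,153.96.
At £580.00/mo: 52 payments (last £228.21); total interest £6,908.21.
Interest saved = £9,153.96 − £6,908.21 = £2,245.75.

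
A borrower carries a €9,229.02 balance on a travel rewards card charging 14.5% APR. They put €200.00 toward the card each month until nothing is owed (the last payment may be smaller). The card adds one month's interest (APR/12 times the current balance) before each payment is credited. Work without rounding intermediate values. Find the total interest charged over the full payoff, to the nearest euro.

€4,351

Monthly rate r = 14.5%/12 = 1.20833% = 0.0120833.
Payoff takes n = ⌈−ln(1 − rB₀/P)/ln(1+r)⌉ = ⌈67.897⌉ = 68 payments; the last is €179.60.
Total paid = 67·€200.00 + €179.60 = €13,579.60.
Total interest = total paid − principal = €13,579.60 − €9,229.02 = €4,350.58.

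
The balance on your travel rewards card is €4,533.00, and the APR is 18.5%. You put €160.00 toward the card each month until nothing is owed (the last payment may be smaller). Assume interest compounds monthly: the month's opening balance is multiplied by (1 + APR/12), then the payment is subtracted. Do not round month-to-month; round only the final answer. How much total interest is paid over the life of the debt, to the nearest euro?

Monthly rate r = 18.5%/12 = 1.54167% = 0.0154167.
Payoff takes n = ⌈−ln(1 − rB₀/P)/ln(1+r)⌉ = ⌈37.523⌉ = 38 payments; the last is €84.06.
Total paid = 37·€160.00 + €84.06 = €6,004.06.
Total interest = total paid − principal = €6,004.06 − €4,533.00 = €1,471.06.

€1,471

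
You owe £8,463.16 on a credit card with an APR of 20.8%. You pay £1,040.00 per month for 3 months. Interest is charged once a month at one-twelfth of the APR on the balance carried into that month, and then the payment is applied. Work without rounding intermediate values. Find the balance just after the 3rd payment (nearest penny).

Monthly rate r = 20.8%/12 = 1.73333% = 0.0173333.
Each month: B ← B·(1+r) − £1,040.00.
Month 1: interest £146.69; balance after payment £7,569.85.
Month 2: interest £131.21; balance after payment £6,661.07.
Month 3: interest £115.46; balance after payment £5,736.52.

£5,736.52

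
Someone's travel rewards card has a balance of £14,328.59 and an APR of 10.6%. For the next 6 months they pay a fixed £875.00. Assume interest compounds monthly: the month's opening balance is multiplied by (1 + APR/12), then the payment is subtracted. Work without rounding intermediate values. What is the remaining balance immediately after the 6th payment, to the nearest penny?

Monthly rate r = 10.6%/12 = 0.883333% = 0.00883333.
Each month: B ← B·(1+r) − £875.00.
Month 1: interest £126.57; balance after payment £13,580.16.
Month 2: interest £119.96; balance after payment £12,825.12.
Month 3: interest £113.29; balance after payment £12,063.41.
Month 4: interest £106.56; balance after payment £11,294.97.
Month 5: interest £99.77; balance after payment £10,519.74.
Month 6: interest £92.92; balance after payment £9,737.66.

£9,737.66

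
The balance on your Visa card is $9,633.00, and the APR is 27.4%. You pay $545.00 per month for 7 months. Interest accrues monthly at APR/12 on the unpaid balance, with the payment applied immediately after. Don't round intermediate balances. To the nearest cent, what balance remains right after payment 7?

$7,195.75

Monthly rate r = 27.4%/12 = 2.28333% = 0.0228333.
Each month: B ← B·(1+r) − $545.00.
Month 1: interest $219.95; balance after payment $9,307.95.
Month 2: interest $212.53; balance after payment $8,975.49.
Month 3: interest $204.94; balance after payment $8,635.43.
Month 4: interest $197.18; balance after payment $8,287.60.
Month 5: interest $189.23; balance after payment $7,931.83.
Month 6: interest $181.11; balance after payment $7,567.94.
Month 7: interest $172.80; balance after payment $7,195.75.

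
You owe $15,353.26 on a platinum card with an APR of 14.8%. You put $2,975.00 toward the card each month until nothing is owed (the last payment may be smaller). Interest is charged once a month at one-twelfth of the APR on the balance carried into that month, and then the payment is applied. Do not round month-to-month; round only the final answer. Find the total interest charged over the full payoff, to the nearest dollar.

Monthly rate r = 14.8%/12 = 1.23333% = 0.0123333.
Payoff takes n = ⌈−ln(1 − rB₀/P)/ln(1+r)⌉ = ⌈5.365⌉ = 6 payments; the last is $1,090.50.
Total paid = 5·$2,975.00 + $1,090.50 = $15,965.50.
Total interest = total paid − principal = $15,965.50 − $15,353.26 = $612.24.

$612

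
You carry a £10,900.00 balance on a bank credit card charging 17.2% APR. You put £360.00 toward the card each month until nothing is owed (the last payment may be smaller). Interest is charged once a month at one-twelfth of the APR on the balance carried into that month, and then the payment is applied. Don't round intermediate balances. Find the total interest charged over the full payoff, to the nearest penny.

£3,496.61

Monthly rate r = 17.2%/12 = 1.43333% = 0.0143333.
Payoff takes n = ⌈−ln(1 − rB₀/P)/ln(1+r)⌉ = ⌈39.991⌉ = 40 payments; the last is £356.61.
Total paid = 39·£360.00 + £356.61 = £14,396.61.
Total interest = total paid − principal = £14,396.61 − £10,900.00 = £3,496.61.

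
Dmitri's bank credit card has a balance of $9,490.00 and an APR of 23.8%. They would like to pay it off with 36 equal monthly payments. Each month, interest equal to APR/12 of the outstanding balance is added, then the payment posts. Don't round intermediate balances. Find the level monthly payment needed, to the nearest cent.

$371.32

Monthly rate r = 23.8%/12 = 1.98333% = 0.0198333.
Level-payment amortization: P = B₀·r / (1 − (1+r)^(−n)) = 9490.00·0.0198333 / (1 − 1.01983^(−36)).
Denominator 1 − (1+r)^(−36) = 0.506884449.
P = 188.218 / 0.506884449 ≈ 371.32.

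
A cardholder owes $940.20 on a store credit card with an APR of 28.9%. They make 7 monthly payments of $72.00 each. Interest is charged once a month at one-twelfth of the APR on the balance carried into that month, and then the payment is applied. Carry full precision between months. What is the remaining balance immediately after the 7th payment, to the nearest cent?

Monthly rate r = 28.9%/12 = 2.40833% = 0.0240833.
Each month: B ← B·(1+r) − $72.00.
Month 1: interest $22.64; balance after payment $890.84.
Month 2: interest $21.45; balance after payment $840.30.
Month 3: interest $20.24; balance after payment $788.53.
Month 4: interest $18.99; balance after payment $735.53.
Month 5: interest $17.71; balance after payment $681.24.
Month 6: interest $16.41; balance after payment $625.65.
Month 7: interest $15.07; balance after payment $568.71.

$568.71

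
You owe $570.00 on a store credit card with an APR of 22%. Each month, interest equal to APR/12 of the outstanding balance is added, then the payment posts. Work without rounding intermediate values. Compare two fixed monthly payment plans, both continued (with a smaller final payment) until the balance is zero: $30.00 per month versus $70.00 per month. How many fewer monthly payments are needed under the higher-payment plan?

15 fewer payments

Monthly rate r = 22%/12 = 1.83333% = 0.0183333.
At $30.00/mo: n = ⌈−ln(1 − rB₀/P)/ln(1+r)⌉ = 24 payments (last $17.20); total interest = total paid − $570.00 = $137.20.
At $70.00/mo: 9 payments (last $63.02); total interest $53.02.
Payments saved = 24 − 9 = 15.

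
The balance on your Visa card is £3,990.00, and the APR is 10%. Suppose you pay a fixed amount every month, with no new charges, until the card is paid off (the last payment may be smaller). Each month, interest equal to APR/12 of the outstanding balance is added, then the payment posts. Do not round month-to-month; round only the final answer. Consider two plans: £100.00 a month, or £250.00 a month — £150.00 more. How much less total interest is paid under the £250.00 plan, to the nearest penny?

Monthly rate r = 10%/12 = 0.833333% = 0.00833333.
At £100.00/mo: n = ⌈−ln(1 − rB₀/P)/ln(1+r)⌉ = 49 payments (last £70.86); total interest = total paid − £3,990.00 = £880.86.
At £250.00/mo: 18 payments (last £49.47); total interest £309.47.
Interest saved = £880.86 − £309.47 = £571.39.

£571.39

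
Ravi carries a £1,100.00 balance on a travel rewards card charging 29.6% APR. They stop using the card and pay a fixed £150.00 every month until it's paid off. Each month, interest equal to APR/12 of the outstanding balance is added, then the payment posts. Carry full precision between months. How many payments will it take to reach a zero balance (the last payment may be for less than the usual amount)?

Monthly rate r = 29.6%/12 = 2.46667% = 0.0246667.
Recurrence: B ← B·(1+r) − £150.00.
Month 1: interest £27.13; balance after payment £977.13.
Month 2: interest £24.10; balance after payment £851.24.
Closed form: n = −ln(1 − rB₀/P)/ln(1+r) = −ln(0.81911)/ln(1.02467) ≈ 8.189, so the balance reaches zero during payment 9.

9 months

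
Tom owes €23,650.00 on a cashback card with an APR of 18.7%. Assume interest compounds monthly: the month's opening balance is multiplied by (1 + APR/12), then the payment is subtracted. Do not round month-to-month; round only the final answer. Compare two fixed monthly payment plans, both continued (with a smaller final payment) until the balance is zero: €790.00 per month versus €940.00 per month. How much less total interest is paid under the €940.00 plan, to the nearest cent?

Monthly rate r = 18.7%/12 = 1.55833% = 0.0155833.
At €790.00/mo: n = ⌈−ln(1 − rB₀/P)/ln(1+r)⌉ = 41 payments (last €501.86); total interest = total paid − €23,650.00 = €8,451.86.
At €940.00/mo: 33 payments (last €175.84); total interest €6,605.84.
Interest saved = €8,451.86 − €6,605.84 = €1,846.02.

€1,846.02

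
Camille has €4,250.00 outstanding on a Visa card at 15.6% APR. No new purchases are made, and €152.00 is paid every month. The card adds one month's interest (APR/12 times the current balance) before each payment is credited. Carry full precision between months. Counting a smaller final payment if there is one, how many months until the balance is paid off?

Monthly rate r = 15.6%/12 = 1.3% = 0.013.
Recurrence: B ← B·(1+r) − €152.00.
Month 1: interest €55.25; balance after payment €4,153.25.
Month 2: interest €53.99; balance after payment €4,055.24.
Closed form: n = −ln(1 − rB₀/P)/ln(1+r) = −ln(0.63651)/ln(1.013) ≈ 34.975, so the balance reaches zero during payment 35.

35 payments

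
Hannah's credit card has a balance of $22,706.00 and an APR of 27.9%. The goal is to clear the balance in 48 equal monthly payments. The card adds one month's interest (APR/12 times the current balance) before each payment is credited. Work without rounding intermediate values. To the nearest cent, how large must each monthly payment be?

$790.05

Monthly rate r = 27.9%/12 = 2.325% = 0.02325.
Level-payment amortization: P = B₀·r / (1 − (1+r)^(−n)) = 22706.00·0.02325 / (1 − 1.02325^(−48)).
Denominator 1 − (1+r)^(−48) = 0.668200413.
P = 527.914 / 0.668200413 ≈ 790.05.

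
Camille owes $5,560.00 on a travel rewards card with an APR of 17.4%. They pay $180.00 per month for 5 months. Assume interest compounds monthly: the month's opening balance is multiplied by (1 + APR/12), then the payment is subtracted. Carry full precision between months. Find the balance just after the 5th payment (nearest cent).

$5,048.48

Monthly rate r = 17.4%/12 = 1.45% = 0.0145.
Each month: B ← B·(1+r) − $180.00.
Month 1: interest $80.62; balance after payment $5,460.62.
Month 2: interest $79.18; balance after payment $5,359.80.
Month 3: interest $77.72; balance after payment $5,257.52.
Month 4: interest $76.23; balance after payment $5,153.75.
Month 5: interest $74.73; balance after payment $5,048.48.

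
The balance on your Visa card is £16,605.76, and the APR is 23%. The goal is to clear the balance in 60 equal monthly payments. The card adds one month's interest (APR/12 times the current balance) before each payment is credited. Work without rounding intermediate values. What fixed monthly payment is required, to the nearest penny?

Monthly rate r = 23%/12 = 1.91667% = 0.0191667.
Level-payment amortization: P = B₀·r / (1 − (1+r)^(−n)) = 16605.76·0.0191667 / (1 − 1.01917^(−60)).
Denominator 1 − (1+r)^(−60) = 0.679898772.
P = 318.277 / 0.679898772 ≈ 468.12.

£468.12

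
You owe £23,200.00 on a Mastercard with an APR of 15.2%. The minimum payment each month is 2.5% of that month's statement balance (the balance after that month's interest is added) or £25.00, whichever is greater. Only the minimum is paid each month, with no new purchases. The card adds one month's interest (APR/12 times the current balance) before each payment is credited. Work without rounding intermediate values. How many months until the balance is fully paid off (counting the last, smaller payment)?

304 months

Monthly rate r = 15.2%/12 = 1.26667% = 0.0126667.
While 2.5% of the post-interest balance exceeds £25.00, each month B ← (B·(1+r))·(1 − 0.025), i.e. B shrinks by the factor (1+r)·0.975 = 0.98735.
This holds for months 1–248. Entering month 249 the balance is £987.03; 2.5% of the post-interest balance is now below £25.00, so the flat £25.00 minimum applies from here.
From month 249 a fixed £25.00 at rate r clears £987.03 in 56 more payments. Total: 248 + 56 = 304 months.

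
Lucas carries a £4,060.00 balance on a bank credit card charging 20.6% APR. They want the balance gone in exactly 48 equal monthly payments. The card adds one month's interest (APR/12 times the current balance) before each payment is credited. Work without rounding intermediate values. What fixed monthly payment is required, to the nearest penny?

£124.85

Monthly rate r = 20.6%/12 = 1.71667% = 0.0171667.
Level-payment amortization: P = B₀·r / (1 − (1+r)^(−n)) = 4060.00·0.0171667 / (1 − 1.01717^(−48)).
Denominator 1 − (1+r)^(−48) = 0.558248268.
P = 69.6967 / 0.558248268 ≈ 124.85.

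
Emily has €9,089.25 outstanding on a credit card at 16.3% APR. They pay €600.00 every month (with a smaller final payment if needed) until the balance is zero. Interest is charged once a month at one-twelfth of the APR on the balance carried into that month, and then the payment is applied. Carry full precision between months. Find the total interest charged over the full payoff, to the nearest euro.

€1,156

Monthly rate r = 16.3%/12 = 1.35833% = 0.0135833.
Payoff takes n = ⌈−ln(1 − rB₀/P)/ln(1+r)⌉ = ⌈17.076⌉ = 18 payments; the last is €45.66.
Total paid = 17·€600.00 + €45.66 = €10,245.66.
Total interest = total paid − principal = €10,245.66 − €9,089.25 = €1,156.41.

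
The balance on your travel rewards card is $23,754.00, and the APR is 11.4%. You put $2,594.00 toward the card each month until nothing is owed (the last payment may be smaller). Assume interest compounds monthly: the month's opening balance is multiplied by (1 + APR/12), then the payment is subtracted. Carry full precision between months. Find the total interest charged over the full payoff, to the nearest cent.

Monthly rate r = 11.4%/12 = 0.95% = 0.0095.
Payoff takes n = ⌈−ln(1 − rB₀/P)/ln(1+r)⌉ = ⌈9.626⌉ = 10 payments; the last is $1,626.09.
Total paid = 9·$2,594.00 + $1,626.09 = $24,972.09.
Total interest = total paid − principal = $24,972.09 − $23,754.00 = $1,218.09.

$1,218.09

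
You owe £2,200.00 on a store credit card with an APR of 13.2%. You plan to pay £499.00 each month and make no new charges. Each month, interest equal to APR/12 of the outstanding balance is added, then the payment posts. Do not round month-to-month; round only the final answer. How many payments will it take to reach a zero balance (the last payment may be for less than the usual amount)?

5 months

Monthly rate r = 13.2%/12 = 1.1% = 0.011.
Recurrence: B ← B·(1+r) − £499.00.
Month 1: interest £24.20; balance after payment £1,725.20.
Month 2: interest £18.98; balance after payment £1,245.18.
Month 3: interest £13.70; balance after payment £759.87.
Month 4: interest £8.36; balance after payment £269.23.
Month 5: interest £2.96; balance after payment £0.00.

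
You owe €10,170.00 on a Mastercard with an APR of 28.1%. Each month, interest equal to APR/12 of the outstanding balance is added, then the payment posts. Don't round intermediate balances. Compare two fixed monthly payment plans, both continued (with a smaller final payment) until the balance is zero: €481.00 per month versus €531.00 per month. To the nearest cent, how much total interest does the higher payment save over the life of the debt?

€549.98

Monthly rate r = 28.1%/12 = 2.34167% = 0.0234167.
At €481.00/mo: n = ⌈−ln(1 − rB₀/P)/ln(1+r)⌉ = 30 payments (last €254.05); total interest = total paid − €10,170.00 = €4,033.05.
At €531.00/mo: 26 payments (last €378.07); total interest €3,483.07.
Interest saved = €4,033.05 − €3,483.07 = €549.98.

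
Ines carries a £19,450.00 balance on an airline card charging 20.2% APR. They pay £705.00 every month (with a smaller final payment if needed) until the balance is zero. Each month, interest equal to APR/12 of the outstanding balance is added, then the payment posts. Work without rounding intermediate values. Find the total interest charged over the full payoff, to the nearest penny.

£6,920.86

Monthly rate r = 20.2%/12 = 1.68333% = 0.0168333.
Payoff takes n = ⌈−ln(1 − rB₀/P)/ln(1+r)⌉ = ⌈37.403⌉ = 38 payments; the last is £285.86.
Total paid = 37·£705.00 + £285.86 = £26,370.86.
Total interest = total paid − principal = £26,370.86 − £19,450.00 = £6,920.86.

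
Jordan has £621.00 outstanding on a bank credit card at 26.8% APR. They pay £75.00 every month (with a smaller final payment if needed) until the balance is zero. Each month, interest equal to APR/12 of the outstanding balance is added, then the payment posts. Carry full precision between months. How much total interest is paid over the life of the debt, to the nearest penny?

Monthly rate r = 26.8%/12 = 2.23333% = 0.0223333.
Payoff takes n = ⌈−ln(1 − rB₀/P)/ln(1+r)⌉ = ⌈9.257⌉ = 10 payments; the last is £19.45.
Total paid = 9·£75.00 + £19.45 = £694.45.
Total interest = total paid − principal = £694.45 − £621.00 = £73.45.

£73.45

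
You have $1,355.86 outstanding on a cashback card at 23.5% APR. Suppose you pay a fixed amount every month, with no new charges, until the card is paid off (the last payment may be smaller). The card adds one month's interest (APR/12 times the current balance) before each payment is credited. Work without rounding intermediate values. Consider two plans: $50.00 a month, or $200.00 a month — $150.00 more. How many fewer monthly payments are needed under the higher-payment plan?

32 fewer payments

Monthly rate r = 23.5%/12 = 1.95833% = 0.0195833.
At $50.00/mo: n = ⌈−ln(1 − rB₀/P)/ln(1+r)⌉ = 40 payments (last $2.29); total interest = total paid − $1,355.86 = $596.43.
At $200.00/mo: 8 payments (last $69.35); total interest $113.49.
Payments saved = 40 − 8 = 32.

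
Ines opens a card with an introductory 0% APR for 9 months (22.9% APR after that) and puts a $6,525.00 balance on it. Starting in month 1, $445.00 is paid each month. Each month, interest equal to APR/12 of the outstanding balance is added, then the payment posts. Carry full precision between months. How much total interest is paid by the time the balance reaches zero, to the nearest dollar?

Promo months 1–9 at r₀ = 0%/12 = 0; months 10+ at r₁ = 22.9%/12 = 0.0190833.
After month 9 (no interest yet): B = $6,525.00 − 9·$445.00 = $2,520.00.
Then at r₁ with $445.00/mo: n₂ = −ln(1 − r₁·B/P)/ln(1+r₁) ≈ 6.05 → 7 more payments.
Total paid = 15·$445.00 + $22.41 = $6,697.41; interest = $6,697.41 − $6,525.00 = $172.41.

$172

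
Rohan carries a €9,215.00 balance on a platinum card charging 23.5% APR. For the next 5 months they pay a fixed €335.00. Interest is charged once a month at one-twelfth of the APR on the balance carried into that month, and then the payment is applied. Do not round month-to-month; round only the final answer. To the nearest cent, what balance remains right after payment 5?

Monthly rate r = 23.5%/12 = 1.95833% = 0.0195833.
Each month: B ← B·(1+r) − €335.00.
Month 1: interest €180.46; balance after payment €9,060.46.
Month 2: interest €177.43; balance after payment €8,902.89.
Month 3: interest €174.35; balance after payment €8,742.24.
Month 4: interest €171.20; balance after payment €8,578.45.
Month 5: interest €167.99; balance after payment €8,411.44.

€8,411.44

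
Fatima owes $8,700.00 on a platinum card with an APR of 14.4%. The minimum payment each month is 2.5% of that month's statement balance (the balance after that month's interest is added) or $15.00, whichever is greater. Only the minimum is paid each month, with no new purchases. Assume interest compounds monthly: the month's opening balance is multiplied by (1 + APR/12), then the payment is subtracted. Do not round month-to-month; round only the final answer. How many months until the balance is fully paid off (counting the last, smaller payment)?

255 months

Monthly rate r = 14.4%/12 = 1.2% = 0.012.
While 2.5% of the post-interest balance exceeds $15.00, each month B ← (B·(1+r))·(1 − 0.025), i.e. B shrinks by the factor (1+r)·0.975 = 0.9867.
This holds for months 1–201. Entering month 202 the balance is $589.83; 2.5% of the post-interest balance is now below $15.00, so the flat $15.00 minimum applies from here.
From month 202 a fixed $15.00 at rate r clears $589.83 in 54 more payments. Total: 201 + 54 = 255 months.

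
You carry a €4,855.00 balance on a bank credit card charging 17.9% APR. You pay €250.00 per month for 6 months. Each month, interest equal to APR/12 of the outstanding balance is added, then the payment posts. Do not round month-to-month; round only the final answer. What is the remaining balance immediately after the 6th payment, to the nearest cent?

€3,748.99

Monthly rate r = 17.9%/12 = 1.49167% = 0.0149167.
Each month: B ← B·(1+r) − €250.00.
Month 1: interest €72.42; balance after payment €4,677.42.
Month 2: interest €69.77; balance after payment €4,497.19.
Month 3: interest €67.08; balance after payment €4,314.28.
Month 4: interest €64.35; balance after payment €4,128.63.
Month 5: interest €61.59; balance after payment €3,940.22.
Month 6: interest €58.77; balance after payment €3,748.99.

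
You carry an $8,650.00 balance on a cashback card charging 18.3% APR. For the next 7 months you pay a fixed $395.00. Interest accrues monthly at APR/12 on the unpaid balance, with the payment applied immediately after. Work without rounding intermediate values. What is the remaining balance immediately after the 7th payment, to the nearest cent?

$6,721.96

Monthly rate r = 18.3%/12 = 1.525% = 0.01525.
Each month: B ← B·(1+r) − $395.00.
Month 1: interest $131.91; balance after payment $8,386.91.
Month 2: interest $127.90; balance after payment $8,119.81.
Month 3: interest $123.83; balance after payment $7,848.64.
Month 4: interest $119.69; balance after payment $7,573.33.
Month 5: interest $115.49; balance after payment $7,293.83.
Month 6: interest $111.23; balance after payment $7,010.06.
Month 7: interest $106.90; balance after payment $6,721.96.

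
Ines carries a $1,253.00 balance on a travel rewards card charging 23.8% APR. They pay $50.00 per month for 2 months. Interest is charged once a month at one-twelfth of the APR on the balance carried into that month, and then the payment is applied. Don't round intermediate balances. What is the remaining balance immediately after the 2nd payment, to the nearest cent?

$1,202.20

Monthly rate r = 23.8%/12 = 1.98333% = 0.0198333.
Each month: B ← B·(1+r) − $50.00.
Month 1: interest $24.85; balance after payment $1,227.85.
Month 2: interest $24.35; balance after payment $1,202.20.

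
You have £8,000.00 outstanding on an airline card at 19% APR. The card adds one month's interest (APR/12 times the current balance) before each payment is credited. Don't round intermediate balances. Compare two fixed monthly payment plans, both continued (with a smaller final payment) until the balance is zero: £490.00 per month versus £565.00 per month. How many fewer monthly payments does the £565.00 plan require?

Monthly rate r = 19%/12 = 1.58333% = 0.0158333.
At £490.00/mo: n = ⌈−ln(1 − rB₀/P)/ln(1+r)⌉ = 20 payments (last £19.11); total interest = total paid − £8,000.00 = £1,329.11.
At £565.00/mo: 17 payments (last £90.41); total interest £1,130.41.
Payments saved = 20 − 17 = 3.

3 fewer payments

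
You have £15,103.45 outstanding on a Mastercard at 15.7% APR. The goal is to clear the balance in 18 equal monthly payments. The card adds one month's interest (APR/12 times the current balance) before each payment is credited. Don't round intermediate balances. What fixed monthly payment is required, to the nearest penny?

Monthly rate r = 15.7%/12 = 1.30833% = 0.0130833.
Level-payment amortization: P = B₀·r / (1 − (1+r)^(−n)) = 15103.45·0.0130833 / (1 − 1.01308^(−18)).
Denominator 1 − (1+r)^(−18) = 0.208616615.
P = 197.603 / 0.208616615 ≈ 947.21.

£947.21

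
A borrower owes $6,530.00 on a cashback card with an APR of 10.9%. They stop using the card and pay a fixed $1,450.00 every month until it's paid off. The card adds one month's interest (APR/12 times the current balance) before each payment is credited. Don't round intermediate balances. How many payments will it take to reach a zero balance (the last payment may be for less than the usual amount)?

Monthly rate r = 10.9%/12 = 0.908333% = 0.00908333.
Recurrence: B ← B·(1+r) − $1,450.00.
Month 1: interest $59.31; balance after payment $5,139.31.
Month 2: interest $46.68; balance after payment $3,736.00.
Month 3: interest $33.94; balance after payment $2,319.93.
Month 4: interest $21.07; balance after payment $891.00.
Month 5: interest $8.09; balance after payment $0.00.

5 months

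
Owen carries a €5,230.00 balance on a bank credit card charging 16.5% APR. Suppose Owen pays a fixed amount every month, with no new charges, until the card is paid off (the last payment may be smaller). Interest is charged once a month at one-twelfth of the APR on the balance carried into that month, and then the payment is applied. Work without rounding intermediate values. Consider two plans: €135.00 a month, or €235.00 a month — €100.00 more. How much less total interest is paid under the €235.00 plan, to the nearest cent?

Monthly rate r = 16.5%/12 = 1.375% = 0.01375.
At €135.00/mo: n = ⌈−ln(1 − rB₀/P)/ln(1+r)⌉ = 56 payments (last €95.63); total interest = total paid − €5,230.00 = €2,290.63.
At €235.00/mo: 27 payments (last €176.41); total interest €1,056.41.
Interest saved = €2,290.63 − €1,056.41 = €1,234.22.

€1,234.22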